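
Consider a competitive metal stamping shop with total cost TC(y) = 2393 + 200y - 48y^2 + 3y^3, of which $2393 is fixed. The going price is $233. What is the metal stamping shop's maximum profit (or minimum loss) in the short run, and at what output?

AVC = 200 - 48y + 3y^2; min AVC = $8 at y = 8. Since P = $233 ≥ min AVC, the firm produces.
With MC = 200 - 96y + 9y^2, P = MC on the upward-sloping part at y* = 11.
TR = 233·11 = 2563. TC = 2393 + 385 = 2778. Profit = 2563 − 2778 = -$215.
By producing, the firm covers all variable cost plus $2178 of fixed cost; shutting down would lose the full $2393.

Profit = -$215 at y = 11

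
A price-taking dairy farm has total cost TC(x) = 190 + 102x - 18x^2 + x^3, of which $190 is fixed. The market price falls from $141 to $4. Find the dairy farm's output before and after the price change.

AVC = 102 - 18x + x^2, minimized at x = 9 where min AVC = $21. MC = 102 - 36x + 3x^2.
With P = $141 above the shutdown price, P = MC gives x = 13.
At P = $4 < min AVC = $21, price no longer covers variable cost at any output, so the firm shuts down: x = 0.

Output falls from 13 to 0 (the firm shuts down)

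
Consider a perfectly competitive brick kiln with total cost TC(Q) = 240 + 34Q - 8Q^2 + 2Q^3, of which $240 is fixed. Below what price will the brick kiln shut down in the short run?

The firm shuts down when price falls below the minimum of average variable cost. AVC = VC/Q = 34 - 8Q + 2Q^2.
At the minimum of AVC, MC = AVC. MC = 34 - 16Q + 6Q^2; setting MC = AVC gives 4Q^2 - 8Q = 0, so Q = 2. min AVC = 26.
For P < $26 the firm produces nothing.

$26 per unit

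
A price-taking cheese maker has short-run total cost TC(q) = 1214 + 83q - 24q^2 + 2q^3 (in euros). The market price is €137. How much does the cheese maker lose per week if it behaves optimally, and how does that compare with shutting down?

Profit = -€242 at q = 9

AVC = 83 - 24q + 2q^2; min AVC = €11 at q = 6. Since P = €137 ≥ min AVC, the firm produces.
With MC = 83 - 48q + 6q^2, P = MC on the upward-sloping part at q* = 9.
TR = 137·9 = 1233. TC = 1214 + 261 = 1475. Profit = 1233 − 1475 = -€242.
That loss of €242 beats the €1214 the firm would lose by shutting down; producing recovers €972 of fixed cost.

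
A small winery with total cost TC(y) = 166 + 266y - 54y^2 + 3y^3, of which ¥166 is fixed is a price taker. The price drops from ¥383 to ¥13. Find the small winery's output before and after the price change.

AVC = 266 - 54y + 3y^2, minimized at y = 9 where min AVC = ¥23. MC = 266 - 108y + 9y^2.
At P = ¥383 ≥ min AVC, set P = MC on the rising branch: y = 13.
At P = ¥13 < min AVC = ¥23, price no longer covers variable cost at any output, so the firm shuts down: y = 0.

Output falls from 13 to 0 (the firm shuts down)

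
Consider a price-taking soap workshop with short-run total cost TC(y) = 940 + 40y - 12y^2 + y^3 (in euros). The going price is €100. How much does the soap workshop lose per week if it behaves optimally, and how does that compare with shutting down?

AVC = 40 - 12y + y^2 has its minimum €4 at y = 6; price €100 clears that bar, so the firm operates.
MC = 40 - 24y + 3y^2. Setting P = MC and taking the root on the rising branch gives y* = 10.
TR = 100·10 = 1000. TC = 940 + 200 = 1140. Profit = 1000 − 1140 = -€140.
Shutting down would mean losing the fixed cost of €940, so operating at a loss of €140 is better by €800.

Profit = -€140 at y = 10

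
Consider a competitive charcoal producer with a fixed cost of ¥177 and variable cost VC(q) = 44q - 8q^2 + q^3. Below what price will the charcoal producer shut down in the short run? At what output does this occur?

¥28 per unit, at q = 4

The shutdown price is the minimum of AVC. VC = 44q - 8q^2 + q^3, so AVC = 44 - 8q + q^2.
At the minimum of AVC, MC = AVC. MC = 44 - 16q + 3q^2; setting MC = AVC gives 2q^2 - 8q = 0, so q = 4. min AVC = 28.
So the shutdown price is ¥28.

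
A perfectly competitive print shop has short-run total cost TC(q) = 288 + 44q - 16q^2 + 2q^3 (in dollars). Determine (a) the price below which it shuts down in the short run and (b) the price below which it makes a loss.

AVC = 44 - 16q + 2q^2; minimized at q = 4, giving min AVC = $12. That is the shutdown price.
ATC = 288/q + 44 - 16q + 2q^2. Setting dATC/dq = −288/q^2 − 16 + 4q = 0 gives q = 6 (since 4·6^3 − 16·6^2 = 288).
min ATC = 288/6 + 44 − 16·6 + 2·6^2 = $68. That is the break-even price.
Between these two prices the firm operates at a loss; above $68 it earns a profit.

Shutdown price = $12; break-even price = $68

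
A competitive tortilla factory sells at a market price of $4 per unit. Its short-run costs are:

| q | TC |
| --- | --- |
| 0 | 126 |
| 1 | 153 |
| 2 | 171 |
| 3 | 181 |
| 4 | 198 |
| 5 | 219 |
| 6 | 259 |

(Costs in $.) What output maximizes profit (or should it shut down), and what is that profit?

q = 0 (shut down); profit = -$126

Compute π = P·q − TC at each output: q=0: -126; q=1: -149; q=2: -163; q=3: -169; q=4: -182; q=5: -199; q=6: -235.
Profit is highest at q = 0. Equivalently, the lowest AVC in the table is 72/4 ≈ $18 at q = 4, and P = $4 falls below it — price never covers variable cost, so the firm shuts down and loses only its fixed cost.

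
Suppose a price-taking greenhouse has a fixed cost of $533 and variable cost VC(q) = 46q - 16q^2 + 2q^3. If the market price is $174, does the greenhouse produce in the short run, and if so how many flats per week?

Produce at q = 8

Strip out fixed cost: VC = 46q - 16q^2 + 2q^3. Then AVC = 46 - 16q + 2q^2 and MC = 46 - 32q + 6q^2.
AVC hits its minimum where MC = AVC, at q = 4, giving min AVC = 46 - 16·4 + 2·4^2 = $14.
P = $174 exceeds min AVC = $14, so the firm stays open.
P = MC gives -128 - 32q + 6q^2 = 0, with roots -8/3 and 8. Take the larger (rising MC): q* = 8.
Check: AVC at q = 8 is $46 ≤ P, so revenue covers variable cost.
Profit = P·q − TC = 174·8 − 901 = $491.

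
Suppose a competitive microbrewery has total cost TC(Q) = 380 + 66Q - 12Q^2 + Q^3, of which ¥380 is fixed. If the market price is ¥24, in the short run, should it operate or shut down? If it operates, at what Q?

From TC, MC = TC'(Q) = 66 - 24Q + 3Q^2 and AVC = VC/Q = 66 - 12Q + Q^2.
AVC is minimized where dAVC/dQ = -12 + 2Q = 0, at Q = 6; min AVC = 66 - 12·6 + 6^2 = ¥30.
With P < min AVC (¥24 < ¥30), every unit sold adds to the loss.
Shutting down limits the loss to fixed cost, ¥380.

Shut down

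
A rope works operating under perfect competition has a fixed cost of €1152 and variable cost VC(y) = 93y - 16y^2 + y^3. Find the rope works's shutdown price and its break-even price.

Shutdown price = min AVC. AVC = 93 - 16y + y^2, with vertex at y = 8 and minimum €29.
ATC = 1152/y + 93 - 16y + y^2. Setting dATC/dy = −1152/y^2 − 16 + 2y = 0 gives y = 12 (since 2·12^3 − 16·12^2 = 1152).
min ATC = 1152/12 + 93 − 16·12 + 12^2 = €141. That is the break-even price.
For €29 ≤ P < €141 the firm produces at a loss; below €29 it shuts down.

Shutdown price = €29; break-even price = €141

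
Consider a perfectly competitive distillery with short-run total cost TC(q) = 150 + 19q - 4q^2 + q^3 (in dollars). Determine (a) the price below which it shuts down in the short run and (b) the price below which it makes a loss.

AVC = 19 - 4q + q^2; minimized at q = 2, giving min AVC = $15. That is the shutdown price.
ATC = 150/q + 19 - 4q + q^2. Setting dATC/dq = −150/q^2 − 4 + 2q = 0 gives q = 5 (since 2·5^3 − 4·5^2 = 150).
min ATC = 150/5 + 19 − 4·5 + 5^2 = $54. That is the break-even price.
Between these two prices the firm operates at a loss; above $54 it earns a profit.

Shutdown price = $15; break-even price = $54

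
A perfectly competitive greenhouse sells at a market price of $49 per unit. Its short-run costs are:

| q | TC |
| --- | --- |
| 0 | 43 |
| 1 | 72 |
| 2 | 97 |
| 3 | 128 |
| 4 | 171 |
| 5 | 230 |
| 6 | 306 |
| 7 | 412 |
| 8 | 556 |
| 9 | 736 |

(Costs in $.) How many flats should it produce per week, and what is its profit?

Profit at each row (π = 49q − TC): q=0: -43; q=1: -23; q=2: 1; q=3: 19; q=4: 25; q=5: 15; q=6: -12; q=7: -69; q=8: -164; q=9: -295.
Profit is maximized at q = 4. AVC there is 128/4 = $32 ≤ P, so producing beats shutting down (which would give -$43).

q = 4; profit = $25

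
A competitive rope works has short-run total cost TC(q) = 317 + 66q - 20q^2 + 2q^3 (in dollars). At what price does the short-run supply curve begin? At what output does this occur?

The shutdown price is the minimum of AVC. VC = 66q - 20q^2 + 2q^3, so AVC = 66 - 20q + 2q^2.
At the minimum of AVC, MC = AVC. MC = 66 - 40q + 6q^2; setting MC = AVC gives 4q^2 - 20q = 0, so q = 5. min AVC = 16.
So the shutdown price is $16.

$16 per unit, at q = 5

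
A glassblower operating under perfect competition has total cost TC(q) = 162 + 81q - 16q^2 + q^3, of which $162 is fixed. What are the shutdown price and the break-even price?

Shutdown price = min AVC. AVC = 81 - 16q + q^2, with vertex at q = 8 and minimum $17.
ATC = 162/q + 81 - 16q + q^2. Setting dATC/dq = −162/q^2 − 16 + 2q = 0 gives q = 9 (since 2·9^3 − 16·9^2 = 162).
min ATC = 162/9 + 81 − 16·9 + 9^2 = $36. That is the break-even price.
For $17 ≤ P < $36 the firm produces at a loss; below $17 it shuts down.

Shutdown price = $17; break-even price = $36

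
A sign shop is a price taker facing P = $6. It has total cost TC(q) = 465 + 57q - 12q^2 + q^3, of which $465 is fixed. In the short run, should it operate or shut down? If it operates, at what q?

Shut down

Variable cost is VC = 57q - 12q^2 + q^3, so AVC = VC/q = 57 - 12q + q^2 and MC = dTC/dq = 57 - 24q + 3q^2.
AVC hits its minimum where MC = AVC, at q = 6, giving min AVC = 57 - 12·6 + 6^2 = $21.
P = $6 lies below min AVC = $21; no output level covers variable cost.
Shutting down limits the loss to fixed cost, $465.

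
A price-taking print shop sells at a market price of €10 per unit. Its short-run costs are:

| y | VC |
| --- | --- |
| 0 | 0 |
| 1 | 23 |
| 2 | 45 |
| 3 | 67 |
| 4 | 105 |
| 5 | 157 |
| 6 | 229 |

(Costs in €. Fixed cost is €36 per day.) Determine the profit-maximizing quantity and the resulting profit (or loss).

y = 0 (shut down); profit = -€36

Compute π = P·y − TC at each output: y=0: -36; y=1: -49; y=2: -61; y=3: -73; y=4: -101; y=5: -143; y=6: -205.
Profit is highest at y = 0. Equivalently, the lowest AVC in the table is 67/3 ≈ €22.33 at y = 3, and P = €10 falls below it — price never covers variable cost, so the firm shuts down and loses only its fixed cost.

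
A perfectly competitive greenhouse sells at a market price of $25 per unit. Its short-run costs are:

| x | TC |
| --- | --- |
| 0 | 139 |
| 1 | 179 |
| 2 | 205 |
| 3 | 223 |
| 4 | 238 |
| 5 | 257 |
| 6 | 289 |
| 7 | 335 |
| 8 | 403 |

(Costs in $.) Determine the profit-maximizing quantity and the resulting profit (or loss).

Profit at each row (π = 25x − TC): x=0: -139; x=1: -154; x=2: -155; x=3: -148; x=4: -138; x=5: -132; x=6: -139; x=7: -160; x=8: -203.
Profit is maximized at x = 5. AVC there is 118/5 = $23.60 ≤ P, so producing beats shutting down (which would give -$139).

x = 5; profit = -$132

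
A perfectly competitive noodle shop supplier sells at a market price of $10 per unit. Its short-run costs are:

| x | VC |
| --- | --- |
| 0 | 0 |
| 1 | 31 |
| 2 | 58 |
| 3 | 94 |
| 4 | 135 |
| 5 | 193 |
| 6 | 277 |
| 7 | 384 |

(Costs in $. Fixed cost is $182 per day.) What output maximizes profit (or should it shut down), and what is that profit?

x = 0 (shut down); profit = -$182

Profit at each row (π = 10x − TC): x=0: -182; x=1: -203; x=2: -220; x=3: -246; x=4: -277; x=5: -325; x=6: -399; x=7: -496.
Profit is highest at x = 0. Equivalently, the lowest AVC in the table is 58/2 ≈ $29 at x = 2, and P = $10 falls below it — price never covers variable cost, so the firm shuts down and loses only its fixed cost.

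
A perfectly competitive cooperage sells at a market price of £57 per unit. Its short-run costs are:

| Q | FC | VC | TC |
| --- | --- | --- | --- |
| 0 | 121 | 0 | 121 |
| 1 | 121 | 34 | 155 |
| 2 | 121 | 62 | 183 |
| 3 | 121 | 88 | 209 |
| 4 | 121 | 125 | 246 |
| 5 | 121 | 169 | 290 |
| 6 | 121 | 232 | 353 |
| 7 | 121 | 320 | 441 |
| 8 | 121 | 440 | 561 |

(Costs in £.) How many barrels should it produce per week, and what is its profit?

Q = 5; profit = -£5

Profit at each row (π = 57Q − TC): Q=0: -121; Q=1: -98; Q=2: -69; Q=3: -38; Q=4: -18; Q=5: -5; Q=6: -11; Q=7: -42; Q=8: -105.
Profit is maximized at Q = 5. AVC there is 169/5 = £33.80 ≤ P, so producing beats shutting down (which would give -£121).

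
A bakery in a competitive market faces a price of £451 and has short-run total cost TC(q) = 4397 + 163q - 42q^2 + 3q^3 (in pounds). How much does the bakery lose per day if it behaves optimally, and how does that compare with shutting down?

AVC = 163 - 42q + 3q^2 has its minimum £16 at q = 7; price £451 clears that bar, so the firm operates.
MC = 163 - 84q + 9q^2. Setting P = MC and taking the root on the rising branch gives q* = 12.
TR = 451·12 = 5412. TC = 4397 + 1092 = 5489. Profit = 5412 − 5489 = -£77.
Shutting down would mean losing the fixed cost of £4397, so operating at a loss of £77 is better by £4320.

Profit = -£77 at q = 12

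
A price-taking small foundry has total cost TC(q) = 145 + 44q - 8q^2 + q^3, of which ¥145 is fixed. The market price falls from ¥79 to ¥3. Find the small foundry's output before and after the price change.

AVC = 44 - 8q + q^2, minimized at q = 4 where min AVC = ¥28. MC = 44 - 16q + 3q^2.
At P = ¥79 ≥ min AVC, set P = MC on the rising branch: q = 7.
At P = ¥3 < min AVC = ¥28, price no longer covers variable cost at any output, so the firm shuts down: q = 0.

Output falls from 7 to 0 (the firm shuts down)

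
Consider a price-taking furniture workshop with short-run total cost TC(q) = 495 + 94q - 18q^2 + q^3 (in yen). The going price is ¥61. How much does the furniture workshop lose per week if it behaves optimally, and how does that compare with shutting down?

AVC = 94 - 18q + q^2; min AVC = ¥13 at q = 9. Since P = ¥61 ≥ min AVC, the firm produces.
MC = 94 - 36q + 3q^2. Setting P = MC and taking the root on the rising branch gives q* = 11.
TR = 61·11 = 671. TC = 495 + 187 = 682. Profit = 671 − 682 = -¥11.
By producing, the firm covers all variable cost plus ¥484 of fixed cost; shutting down would lose the full ¥495.

Profit = -¥11 at q = 11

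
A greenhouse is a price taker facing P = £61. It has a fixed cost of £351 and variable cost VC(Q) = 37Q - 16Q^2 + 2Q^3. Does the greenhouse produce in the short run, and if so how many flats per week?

Variable cost is VC = 37Q - 16Q^2 + 2Q^3, so AVC = VC/Q = 37 - 16Q + 2Q^2 and MC = dTC/dQ = 37 - 32Q + 6Q^2.
The AVC parabola has its vertex at Q = 16/4 = 4, where AVC = 37 - 16·4 + 2·4^2 = £5.
Because £61 ≥ £5, revenue can cover variable cost; the firm operates.
Solving P = MC: -24 - 32Q + 6Q^2 = 0 ⇒ Q = -2/3 or 6. On the upward-sloping branch, Q* = 6.
Check: AVC at Q = 6 is £13 ≤ P, so revenue covers variable cost.
Profit = P·Q − TC = 61·6 − 429 = -£63, a loss, but smaller than the £351 fixed cost the firm would lose by shutting down.

Produce at Q = 6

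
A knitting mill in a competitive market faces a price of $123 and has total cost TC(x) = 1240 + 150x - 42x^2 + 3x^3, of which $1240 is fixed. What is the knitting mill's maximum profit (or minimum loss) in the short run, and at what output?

AVC = 150 - 42x + 3x^2; min AVC = $3 at x = 7. Since P = $123 ≥ min AVC, the firm produces.
MC = 150 - 84x + 9x^2. Setting P = MC and taking the root on the rising branch gives x* = 9.
TR = 123·9 = 1107. TC = 1240 + 135 = 1375. Profit = 1107 − 1375 = -$268.
By producing, the firm covers all variable cost plus $972 of fixed cost; shutting down would lose the full $1240.

Profit = -$268 at x = 9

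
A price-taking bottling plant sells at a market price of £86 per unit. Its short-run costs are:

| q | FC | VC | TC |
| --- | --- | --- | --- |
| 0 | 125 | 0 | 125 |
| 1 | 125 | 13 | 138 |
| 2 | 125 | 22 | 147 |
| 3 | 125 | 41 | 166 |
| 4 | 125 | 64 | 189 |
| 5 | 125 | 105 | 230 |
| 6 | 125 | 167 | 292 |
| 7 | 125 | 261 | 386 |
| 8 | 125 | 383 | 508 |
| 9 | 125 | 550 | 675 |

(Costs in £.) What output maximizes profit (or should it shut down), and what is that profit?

q = 6; profit = £224

Profit at each row (π = 86q − TC): q=0: -125; q=1: -52; q=2: 25; q=3: 92; q=4: 155; q=5: 200; q=6: 224; q=7: 216; q=8: 180; q=9: 99.
Profit is maximized at q = 6. AVC there is 167/6 = £27.83 ≤ P, so producing beats shutting down (which would give -£125).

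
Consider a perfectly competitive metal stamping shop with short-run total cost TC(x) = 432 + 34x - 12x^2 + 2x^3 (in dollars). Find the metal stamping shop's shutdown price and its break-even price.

Shutdown price = $16; break-even price = $106

AVC = 34 - 12x + 2x^2; minimized at x = 3, giving min AVC = $16. That is the shutdown price.
ATC = 432/x + 34 - 12x + 2x^2. Setting dATC/dx = −432/x^2 − 12 + 4x = 0 gives x = 6 (since 4·6^3 − 12·6^2 = 432).
min ATC = 432/6 + 34 − 12·6 + 2·6^2 = $106. That is the break-even price.
For $16 ≤ P < $106 the firm produces at a loss; below $16 it shuts down.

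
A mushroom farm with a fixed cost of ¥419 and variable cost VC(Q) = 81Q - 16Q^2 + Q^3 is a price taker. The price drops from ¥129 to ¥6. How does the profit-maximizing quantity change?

AVC = 81 - 16Q + Q^2, minimized at Q = 8 where min AVC = ¥17. MC = 81 - 32Q + 3Q^2.
With P = ¥129 above the shutdown price, P = MC gives Q = 12.
At P = ¥6 < min AVC = ¥17, price no longer covers variable cost at any output, so the firm shuts down: Q = 0.

Output falls from 12 to 0 (the firm shuts down)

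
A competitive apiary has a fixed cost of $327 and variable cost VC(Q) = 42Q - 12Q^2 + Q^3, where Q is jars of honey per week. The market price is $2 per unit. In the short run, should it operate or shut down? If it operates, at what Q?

From TC, MC = TC'(Q) = 42 - 24Q + 3Q^2 and AVC = VC/Q = 42 - 12Q + Q^2.
AVC is minimized where dAVC/dQ = -12 + 2Q = 0, at Q = 6; min AVC = 42 - 12·6 + 6^2 = $6.
Since P = $2 < min AVC = $6, price fails to cover variable cost at any output.
Shutting down limits the loss to fixed cost, $327.

Shut down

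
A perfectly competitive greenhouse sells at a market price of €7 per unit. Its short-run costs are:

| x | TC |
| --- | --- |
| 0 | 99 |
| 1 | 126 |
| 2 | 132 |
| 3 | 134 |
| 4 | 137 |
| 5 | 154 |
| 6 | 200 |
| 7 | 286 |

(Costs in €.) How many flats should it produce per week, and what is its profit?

x = 0 (shut down); profit = -€99

Compute π = P·x − TC at each output: x=0: -99; x=1: -119; x=2: -118; x=3: -113; x=4: -109; x=5: -119; x=6: -158; x=7: -237.
Profit is highest at x = 0. Equivalently, the lowest AVC in the table is 38/4 ≈ €9.50 at x = 4, and P = €7 falls below it — price never covers variable cost, so the firm shuts down and loses only its fixed cost.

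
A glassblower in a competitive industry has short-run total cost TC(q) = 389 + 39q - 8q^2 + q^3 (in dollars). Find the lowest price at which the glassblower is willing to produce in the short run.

The shutdown price is the minimum of AVC. VC = 39q - 8q^2 + q^3, so AVC = 39 - 8q + q^2.
At the minimum of AVC, MC = AVC. MC = 39 - 16q + 3q^2; setting MC = AVC gives 2q^2 - 8q = 0, so q = 4. min AVC = 23.
So the shutdown price is $23.

$23 per unit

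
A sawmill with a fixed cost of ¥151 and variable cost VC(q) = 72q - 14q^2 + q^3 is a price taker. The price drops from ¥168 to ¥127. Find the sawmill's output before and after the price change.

Output falls from 12 to 11

MC = 72 - 28q + 3q^2; the shutdown threshold is min AVC = ¥23 (at q = 7).
With P = ¥168 above the shutdown price, P = MC gives q = 12.
At P = ¥127 ≥ min AVC, set P = MC: q = 11. The firm stays open but cuts output.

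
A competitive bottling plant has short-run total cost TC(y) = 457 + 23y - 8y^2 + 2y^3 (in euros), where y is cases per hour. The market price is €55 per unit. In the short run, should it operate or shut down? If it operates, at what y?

From TC, MC = TC'(y) = 23 - 16y + 6y^2 and AVC = VC/y = 23 - 8y + 2y^2.
The AVC parabola has its vertex at y = 8/4 = 2, where AVC = 23 - 8·2 + 2·2^2 = €15.
Since P = €55 ≥ min AVC = €15, price covers variable cost and the firm should produce.
Set P = MC: 55 = 23 - 16y + 6y^2 → -32 - 16y + 6y^2 = 0. The roots are y = -4/3 and y = 4; the profit-maximizing output is on the rising part of MC, so y* = 4.
Check: AVC at y = 4 is €23 ≤ P, so revenue covers variable cost.
Profit = P·y − TC = 55·4 − 549 = -€329, a loss, but smaller than the €457 fixed cost the firm would lose by shutting down.

Produce at y = 4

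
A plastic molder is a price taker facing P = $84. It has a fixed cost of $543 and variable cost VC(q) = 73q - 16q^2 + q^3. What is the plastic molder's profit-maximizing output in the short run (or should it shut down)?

Produce at q = 11

Strip out fixed cost: VC = 73q - 16q^2 + q^3. Then AVC = 73 - 16q + q^2 and MC = 73 - 32q + 3q^2.
The AVC parabola has its vertex at q = 16/2 = 8, where AVC = 73 - 16·8 + 8^2 = $9.
Because $84 ≥ $9, revenue can cover variable cost; the firm operates.
Solving P = MC: -11 - 32q + 3q^2 = 0 ⇒ q = -1/3 or 11. On the upward-sloping branch, q* = 11.
Check: AVC at q = 11 is $18 ≤ P, so revenue covers variable cost.
Profit = P·q − TC = 84·11 − 741 = $183.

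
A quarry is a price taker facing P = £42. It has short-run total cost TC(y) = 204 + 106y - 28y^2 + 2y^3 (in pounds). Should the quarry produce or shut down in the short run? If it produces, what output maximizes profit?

Variable cost is VC = 106y - 28y^2 + 2y^3, so AVC = VC/y = 106 - 28y + 2y^2 and MC = dTC/dy = 106 - 56y + 6y^2.
The AVC parabola has its vertex at y = 28/4 = 7, where AVC = 106 - 28·7 + 2·7^2 = £8.
Since P = £42 ≥ min AVC = £8, price covers variable cost and the firm should produce.
Solving P = MC: 64 - 56y + 6y^2 = 0 ⇒ y = 4/3 or 8. On the upward-sloping branch, y* = 8.
Check: AVC at y = 8 is £10 ≤ P, so revenue covers variable cost.
Profit = P·y − TC = 42·8 − 284 = £52.

Produce at y = 8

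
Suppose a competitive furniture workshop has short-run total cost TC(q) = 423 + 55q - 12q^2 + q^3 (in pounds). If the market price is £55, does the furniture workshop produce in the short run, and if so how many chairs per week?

Produce at q = 8

Variable cost is VC = 55q - 12q^2 + q^3, so AVC = VC/q = 55 - 12q + q^2 and MC = dTC/dq = 55 - 24q + 3q^2.
AVC hits its minimum where MC = AVC, at q = 6, giving min AVC = 55 - 12·6 + 6^2 = £19.
Since P = £55 ≥ min AVC = £19, price covers variable cost and the firm should produce.
Set P = MC: 55 = 55 - 24q + 3q^2 → -24q + 3q^2 = 0. The roots are q = 0 and q = 8; the profit-maximizing output is on the rising part of MC, so q* = 8.
Check: AVC at q = 8 is £23 ≤ P, so revenue covers variable cost.
Profit = P·q − TC = 55·8 − 607 = -£167, a loss, but smaller than the £423 fixed cost the firm would lose by shutting down.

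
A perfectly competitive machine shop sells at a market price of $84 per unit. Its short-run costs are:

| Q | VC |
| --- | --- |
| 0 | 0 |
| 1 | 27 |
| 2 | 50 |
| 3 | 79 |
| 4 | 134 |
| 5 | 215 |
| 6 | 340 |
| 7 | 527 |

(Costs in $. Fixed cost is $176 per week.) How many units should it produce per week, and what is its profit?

Q = 5; profit = $29

Profit at each row (π = 84Q − TC): Q=0: -176; Q=1: -119; Q=2: -58; Q=3: -3; Q=4: 26; Q=5: 29; Q=6: -12; Q=7: -115.
Profit is maximized at Q = 5. AVC there is 215/5 = $43 ≤ P, so producing beats shutting down (which would give -$176).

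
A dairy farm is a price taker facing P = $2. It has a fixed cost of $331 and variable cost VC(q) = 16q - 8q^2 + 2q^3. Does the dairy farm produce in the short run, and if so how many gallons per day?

Strip out fixed cost: VC = 16q - 8q^2 + 2q^3. Then AVC = 16 - 8q + 2q^2 and MC = 16 - 16q + 6q^2.
The AVC parabola has its vertex at q = 8/4 = 2, where AVC = 16 - 8·2 + 2·2^2 = $8.
P = $2 lies below min AVC = $8; no output level covers variable cost.
Shutting down limits the loss to fixed cost, $331.

Shut down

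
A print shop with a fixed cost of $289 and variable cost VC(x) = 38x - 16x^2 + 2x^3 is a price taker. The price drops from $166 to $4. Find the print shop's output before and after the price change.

MC = 38 - 32x + 6x^2; the shutdown threshold is min AVC = $6 (at x = 4).
At P = $166 ≥ min AVC, set P = MC on the rising branch: x = 8.
At P = $4 < min AVC = $6, price no longer covers variable cost at any output, so the firm shuts down: x = 0.

Output falls from 8 to 0 (the firm shuts down)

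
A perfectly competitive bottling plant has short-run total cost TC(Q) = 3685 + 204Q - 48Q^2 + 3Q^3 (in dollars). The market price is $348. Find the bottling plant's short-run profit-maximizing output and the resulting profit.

Profit = -$229 at Q = 12

AVC = 204 - 48Q + 3Q^2; min AVC = $12 at Q = 8. Since P = $348 ≥ min AVC, the firm produces.
MC = 204 - 96Q + 9Q^2. Setting P = MC and taking the root on the rising branch gives Q* = 12.
TR = 348·12 = 4176. TC = 3685 + 720 = 4405. Profit = 4176 − 4405 = -$229.
That loss of $229 beats the $3685 the firm would lose by shutting down; producing recovers $3456 of fixed cost.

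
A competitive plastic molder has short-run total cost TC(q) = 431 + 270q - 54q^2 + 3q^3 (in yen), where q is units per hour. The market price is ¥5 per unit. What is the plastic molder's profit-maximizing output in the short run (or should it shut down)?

Strip out fixed cost: VC = 270q - 54q^2 + 3q^3. Then AVC = 270 - 54q + 3q^2 and MC = 270 - 108q + 9q^2.
The AVC parabola has its vertex at q = 54/6 = 9, where AVC = 270 - 54·9 + 3·9^2 = ¥27.
With P < min AVC (¥5 < ¥27), every unit sold adds to the loss.
Shutting down limits the loss to fixed cost, ¥431.

Shut down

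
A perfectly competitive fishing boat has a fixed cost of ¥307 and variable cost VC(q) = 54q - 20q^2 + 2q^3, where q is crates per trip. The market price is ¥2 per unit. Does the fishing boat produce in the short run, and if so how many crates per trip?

Variable cost is VC = 54q - 20q^2 + 2q^3, so AVC = VC/q = 54 - 20q + 2q^2 and MC = dTC/dq = 54 - 40q + 6q^2.
AVC hits its minimum where MC = AVC, at q = 5, giving min AVC = 54 - 20·5 + 2·5^2 = ¥4.
P = ¥2 lies below min AVC = ¥4; no output level covers variable cost.
Best response: produce nothing and absorb the ¥307 fixed cost.

Shut down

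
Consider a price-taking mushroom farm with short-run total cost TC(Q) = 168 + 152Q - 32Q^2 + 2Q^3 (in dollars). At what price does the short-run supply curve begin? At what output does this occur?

$24 per unit, at Q = 8

The shutdown price is the minimum of AVC. VC = 152Q - 32Q^2 + 2Q^3, so AVC = 152 - 32Q + 2Q^2.
At the minimum of AVC, MC = AVC. MC = 152 - 64Q + 6Q^2; setting MC = AVC gives 4Q^2 - 32Q = 0, so Q = 8. min AVC = 24.
For P < $24 the firm produces nothing.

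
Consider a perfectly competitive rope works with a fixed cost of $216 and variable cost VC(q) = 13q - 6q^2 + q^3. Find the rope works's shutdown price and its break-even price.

Shutdown price = $4; break-even price = $49

Shutdown price = min AVC. AVC = 13 - 6q + q^2, with vertex at q = 3 and minimum $4.
ATC = 216/q + 13 - 6q + q^2. Setting dATC/dq = −216/q^2 − 6 + 2q = 0 gives q = 6 (since 2·6^3 − 6·6^2 = 216).
min ATC = 216/6 + 13 − 6·6 + 6^2 = $49. That is the break-even price.
Between these two prices the firm operates at a loss; above $49 it earns a profit.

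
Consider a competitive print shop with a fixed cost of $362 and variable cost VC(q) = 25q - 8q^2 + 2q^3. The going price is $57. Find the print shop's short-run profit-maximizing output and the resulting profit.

AVC = 25 - 8q + 2q^2; min AVC = $17 at q = 2. Since P = $57 ≥ min AVC, the firm produces.
MC = 25 - 16q + 6q^2. Setting P = MC and taking the root on the rising branch gives q* = 4.
TR = 57·4 = 228. TC = 362 + 100 = 462. Profit = 228 − 462 = -$234.
Shutting down would mean losing the fixed cost of $362, so operating at a loss of $234 is better by $128.

Profit = -$234 at q = 4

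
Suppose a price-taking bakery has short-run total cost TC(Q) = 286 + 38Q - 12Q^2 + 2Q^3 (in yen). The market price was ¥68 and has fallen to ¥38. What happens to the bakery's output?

MC = 38 - 24Q + 6Q^2; the shutdown threshold is min AVC = ¥20 (at Q = 3).
With P = ¥68 above the shutdown price, P = MC gives Q = 5.
At P = ¥38 ≥ min AVC, set P = MC: Q = 4. The firm stays open but cuts output.

Output falls from 5 to 4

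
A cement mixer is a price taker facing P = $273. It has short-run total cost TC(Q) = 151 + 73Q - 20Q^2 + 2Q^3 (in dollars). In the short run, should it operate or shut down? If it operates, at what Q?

Strip out fixed cost: VC = 73Q - 20Q^2 + 2Q^3. Then AVC = 73 - 20Q + 2Q^2 and MC = 73 - 40Q + 6Q^2.
AVC hits its minimum where MC = AVC, at Q = 5, giving min AVC = 73 - 20·5 + 2·5^2 = $23.
Because $273 ≥ $23, revenue can cover variable cost; the firm operates.
P = MC gives -200 - 40Q + 6Q^2 = 0, with roots -10/3 and 10. Take the larger (rising MC): Q* = 10.
Check: AVC at Q = 10 is $73 ≤ P, so revenue covers variable cost.
Profit = P·Q − TC = 273·10 − 881 = $1849.

Produce at Q = 10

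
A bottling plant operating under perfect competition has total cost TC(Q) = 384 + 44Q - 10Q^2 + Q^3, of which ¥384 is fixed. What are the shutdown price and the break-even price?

Shutdown price = ¥19; break-even price = ¥76

AVC = 44 - 10Q + Q^2; minimized at Q = 5, giving min AVC = ¥19. That is the shutdown price.
ATC = 384/Q + 44 - 10Q + Q^2. Setting dATC/dQ = −384/Q^2 − 10 + 2Q = 0 gives Q = 8 (since 2·8^3 − 10·8^2 = 384).
min ATC = 384/8 + 44 − 10·8 + 8^2 = ¥76. That is the break-even price.
For ¥19 ≤ P < ¥76 the firm produces at a loss; below ¥19 it shuts down.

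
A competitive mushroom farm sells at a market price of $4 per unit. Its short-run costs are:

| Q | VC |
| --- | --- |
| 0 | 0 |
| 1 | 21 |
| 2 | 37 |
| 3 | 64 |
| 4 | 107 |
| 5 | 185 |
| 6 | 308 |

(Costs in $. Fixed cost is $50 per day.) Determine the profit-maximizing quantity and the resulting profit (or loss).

Q = 0 (shut down); profit = -$50

Tabulate TR − TC: Q=0: -50; Q=1: -67; Q=2: -79; Q=3: -102; Q=4: -141; Q=5: -215; Q=6: -334.
Profit is highest at Q = 0. Equivalently, the lowest AVC in the table is 37/2 ≈ $18.50 at Q = 2, and P = $4 falls below it — price never covers variable cost, so the firm shuts down and loses only its fixed cost.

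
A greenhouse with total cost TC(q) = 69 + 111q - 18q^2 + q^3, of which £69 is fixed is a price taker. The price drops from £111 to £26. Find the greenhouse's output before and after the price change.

Output falls from 12 to 0 (the firm shuts down)

MC = 111 - 36q + 3q^2; the shutdown threshold is min AVC = £30 (at q = 9).
With P = £111 above the shutdown price, P = MC gives q = 12.
At P = £26 < min AVC = £30, price no longer covers variable cost at any output, so the firm shuts down: q = 0.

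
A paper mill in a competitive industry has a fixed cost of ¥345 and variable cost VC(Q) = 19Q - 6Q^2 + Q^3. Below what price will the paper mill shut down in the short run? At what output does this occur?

¥10 per unit, at Q = 3

Short-run supply begins at min AVC. From VC = 19Q - 6Q^2 + Q^3, AVC = 19 - 6Q + Q^2.
dAVC/dQ = -6 + 2Q = 0 gives Q = 3. min AVC = 19 - 6·3 + 3^2 = 10.
So the shutdown price is ¥10.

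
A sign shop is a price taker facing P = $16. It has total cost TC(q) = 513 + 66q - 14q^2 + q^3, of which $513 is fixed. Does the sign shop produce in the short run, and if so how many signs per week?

Variable cost is VC = 66q - 14q^2 + q^3, so AVC = VC/q = 66 - 14q + q^2 and MC = dTC/dq = 66 - 28q + 3q^2.
AVC hits its minimum where MC = AVC, at q = 7, giving min AVC = 66 - 14·7 + 7^2 = $17.
P = $16 lies below min AVC = $17; no output level covers variable cost.
The firm minimizes its loss by shutting down and losing only its fixed cost of $513.

Shut down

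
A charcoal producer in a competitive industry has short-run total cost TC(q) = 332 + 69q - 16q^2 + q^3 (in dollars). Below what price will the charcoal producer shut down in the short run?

$5 per unit

The shutdown price is the minimum of AVC. VC = 69q - 16q^2 + q^3, so AVC = 69 - 16q + q^2.
dAVC/dq = -16 + 2q = 0 gives q = 8. min AVC = 69 - 16·8 + 8^2 = 5.
For P < $5 the firm produces nothing.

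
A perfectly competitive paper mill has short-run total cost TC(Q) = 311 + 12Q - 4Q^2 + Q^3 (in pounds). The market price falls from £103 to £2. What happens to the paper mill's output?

Output falls from 7 to 0 (the firm shuts down)

MC = 12 - 8Q + 3Q^2; the shutdown threshold is min AVC = £8 (at Q = 2).
With P = £103 above the shutdown price, P = MC gives Q = 7.
At P = £2 < min AVC = £8, price no longer covers variable cost at any output, so the firm shuts down: Q = 0.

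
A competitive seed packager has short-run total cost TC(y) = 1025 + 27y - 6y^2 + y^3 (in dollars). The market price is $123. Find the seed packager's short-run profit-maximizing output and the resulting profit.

AVC = 27 - 6y + y^2; min AVC = $18 at y = 3. Since P = $123 ≥ min AVC, the firm produces.
MC = 27 - 12y + 3y^2. Setting P = MC and taking the root on the rising branch gives y* = 8.
TR = 123·8 = 984. TC = 1025 + 344 = 1369. Profit = 984 − 1369 = -$385.
Shutting down would mean losing the fixed cost of $1025, so operating at a loss of $385 is better by $640.

Profit = -$385 at y = 8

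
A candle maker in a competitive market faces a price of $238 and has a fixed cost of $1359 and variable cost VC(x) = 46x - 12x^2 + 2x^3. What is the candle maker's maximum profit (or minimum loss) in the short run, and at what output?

AVC = 46 - 12x + 2x^2 has its minimum $28 at x = 3; price $238 clears that bar, so the firm operates.
With MC = 46 - 24x + 6x^2, P = MC on the upward-sloping part at x* = 8.
TR = 238·8 = 1904. TC = 1359 + 624 = 1983. Profit = 1904 − 1983 = -$79.
That loss of $79 beats the $1359 the firm would lose by shutting down; producing recovers $1280 of fixed cost.

Profit = -$79 at x = 8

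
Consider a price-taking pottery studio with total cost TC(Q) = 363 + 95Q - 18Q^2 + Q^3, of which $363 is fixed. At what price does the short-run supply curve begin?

$14 per unit

The firm shuts down when price falls below the minimum of average variable cost. AVC = VC/Q = 95 - 18Q + Q^2.
dAVC/dQ = -18 + 2Q = 0 gives Q = 9. min AVC = 95 - 18·9 + 9^2 = 14.
For P < $14 the firm produces nothing.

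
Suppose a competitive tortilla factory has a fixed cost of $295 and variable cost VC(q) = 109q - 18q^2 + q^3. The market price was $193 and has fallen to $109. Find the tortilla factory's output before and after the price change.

MC = 109 - 36q + 3q^2; the shutdown threshold is min AVC = $28 (at q = 9).
At P = $193 ≥ min AVC, set P = MC on the rising branch: q = 14.
At P = $109 ≥ min AVC, set P = MC: q = 12. The firm stays open but cuts output.

Output falls from 14 to 12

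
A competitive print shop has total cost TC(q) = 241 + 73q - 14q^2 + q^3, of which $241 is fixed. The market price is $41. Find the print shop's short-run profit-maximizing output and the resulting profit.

AVC = 73 - 14q + q^2 has its minimum $24 at q = 7; price $41 clears that bar, so the firm operates.
MC = 73 - 28q + 3q^2. Setting P = MC and taking the root on the rising branch gives q* = 8.
TR = 41·8 = 328. TC = 241 + 200 = 441. Profit = 328 − 441 = -$113.
By producing, the firm covers all variable cost plus $128 of fixed cost; shutting down would lose the full $241.

Profit = -$113 at q = 8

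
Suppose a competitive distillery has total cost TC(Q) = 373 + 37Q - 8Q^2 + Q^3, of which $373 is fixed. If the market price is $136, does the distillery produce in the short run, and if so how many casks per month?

Strip out fixed cost: VC = 37Q - 8Q^2 + Q^3. Then AVC = 37 - 8Q + Q^2 and MC = 37 - 16Q + 3Q^2.
The AVC parabola has its vertex at Q = 8/2 = 4, where AVC = 37 - 8·4 + 4^2 = $21.
P = $136 exceeds min AVC = $21, so the firm stays open.
P = MC gives -99 - 16Q + 3Q^2 = 0, with roots -11/3 and 9. Take the larger (rising MC): Q* = 9.
Check: AVC at Q = 9 is $46 ≤ P, so revenue covers variable cost.
Profit = P·Q − TC = 136·9 − 787 = $437.

Produce at Q = 9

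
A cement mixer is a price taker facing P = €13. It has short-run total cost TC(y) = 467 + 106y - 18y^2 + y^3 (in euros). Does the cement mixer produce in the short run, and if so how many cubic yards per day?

Shut down

From TC, MC = TC'(y) = 106 - 36y + 3y^2 and AVC = VC/y = 106 - 18y + y^2.
AVC hits its minimum where MC = AVC, at y = 9, giving min AVC = 106 - 18·9 + 9^2 = €25.
With P < min AVC (€13 < €25), every unit sold adds to the loss.
Shutting down limits the loss to fixed cost, €467.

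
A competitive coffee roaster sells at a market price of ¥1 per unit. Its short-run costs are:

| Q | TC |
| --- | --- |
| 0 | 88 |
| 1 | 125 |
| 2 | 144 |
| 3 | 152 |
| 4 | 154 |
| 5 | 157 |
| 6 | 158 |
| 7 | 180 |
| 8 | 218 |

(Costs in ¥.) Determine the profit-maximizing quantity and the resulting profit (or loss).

Q = 0 (shut down); profit = -¥88

Tabulate TR − TC: Q=0: -88; Q=1: -124; Q=2: -142; Q=3: -149; Q=4: -150; Q=5: -152; Q=6: -152; Q=7: -173; Q=8: -210.
Profit is highest at Q = 0. Equivalently, the lowest AVC in the table is 70/6 ≈ ¥11.67 at Q = 6, and P = ¥1 falls below it — price never covers variable cost, so the firm shuts down and loses only its fixed cost.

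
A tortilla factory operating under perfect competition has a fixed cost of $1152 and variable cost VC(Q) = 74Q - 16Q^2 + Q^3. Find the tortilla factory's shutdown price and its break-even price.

Shutdown price = $10; break-even price = $122

AVC = 74 - 16Q + Q^2; minimized at Q = 8, giving min AVC = $10. That is the shutdown price.
ATC = 1152/Q + 74 - 16Q + Q^2. Setting dATC/dQ = −1152/Q^2 − 16 + 2Q = 0 gives Q = 12 (since 2·12^3 − 16·12^2 = 1152).
min ATC = 1152/12 + 74 − 16·12 + 12^2 = $122. That is the break-even price.
For $10 ≤ P < $122 the firm produces at a loss; below $10 it shuts down.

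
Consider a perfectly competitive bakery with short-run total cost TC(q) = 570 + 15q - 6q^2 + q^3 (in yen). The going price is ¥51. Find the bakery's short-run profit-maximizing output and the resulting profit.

AVC = 15 - 6q + q^2 has its minimum ¥6 at q = 3; price ¥51 clears that bar, so the firm operates.
MC = 15 - 12q + 3q^2. Setting P = MC and taking the root on the rising branch gives q* = 6.
TR = 51·6 = 306. TC = 570 + 90 = 660. Profit = 306 − 660 = -¥354.
By producing, the firm covers all variable cost plus ¥216 of fixed cost; shutting down would lose the full ¥570.

Profit = -¥354 at q = 6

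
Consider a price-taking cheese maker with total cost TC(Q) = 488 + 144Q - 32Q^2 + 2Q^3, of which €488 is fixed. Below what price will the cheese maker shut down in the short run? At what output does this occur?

€16 per unit, at Q = 8

Short-run supply begins at min AVC. From VC = 144Q - 32Q^2 + 2Q^3, AVC = 144 - 32Q + 2Q^2.
dAVC/dQ = -32 + 4Q = 0 gives Q = 8. min AVC = 144 - 32·8 + 2·8^2 = 16.
The firm shuts down for any P below €16.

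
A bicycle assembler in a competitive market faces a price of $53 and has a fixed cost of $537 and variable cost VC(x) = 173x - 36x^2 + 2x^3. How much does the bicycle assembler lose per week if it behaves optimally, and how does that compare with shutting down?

Profit = -$137 at x = 10

AVC = 173 - 36x + 2x^2 has its minimum $11 at x = 9; price $53 clears that bar, so the firm operates.
MC = 173 - 72x + 6x^2. Setting P = MC and taking the root on the rising branch gives x* = 10.
TR = 53·10 = 530. TC = 537 + 130 = 667. Profit = 530 − 667 = -$137.
Shutting down would mean losing the fixed cost of $537, so operating at a loss of $137 is better by $400.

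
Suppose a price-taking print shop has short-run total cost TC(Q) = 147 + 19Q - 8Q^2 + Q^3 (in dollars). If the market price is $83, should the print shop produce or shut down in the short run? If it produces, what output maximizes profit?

Produce at Q = 8

Strip out fixed cost: VC = 19Q - 8Q^2 + Q^3. Then AVC = 19 - 8Q + Q^2 and MC = 19 - 16Q + 3Q^2.
The AVC parabola has its vertex at Q = 8/2 = 4, where AVC = 19 - 8·4 + 4^2 = $3.
P = $83 exceeds min AVC = $3, so the firm stays open.
Solving P = MC: -64 - 16Q + 3Q^2 = 0 ⇒ Q = -8/3 or 8. On the upward-sloping branch, Q* = 8.
Check: AVC at Q = 8 is $19 ≤ P, so revenue covers variable cost.
Profit = P·Q − TC = 83·8 − 299 = $365.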